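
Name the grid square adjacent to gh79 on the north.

GI70

Latitude square 9; +1 → 10, wraps to 0, carry into field.
Latitude field H = 7; +1 → 8 = I.
The longitude characters are unchanged.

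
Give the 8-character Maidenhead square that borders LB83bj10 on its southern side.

LB83bi19

Latitude extended square 0; −1 → -1, wraps to 9, carry into subsquare.
Latitude subsquare j = 9; −1 → 8 = i.
The longitude characters are unchanged.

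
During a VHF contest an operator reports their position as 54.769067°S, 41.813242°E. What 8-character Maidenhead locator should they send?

LD05vf75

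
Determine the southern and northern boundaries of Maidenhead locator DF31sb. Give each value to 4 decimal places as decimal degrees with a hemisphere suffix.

Field D=3, F=5: +3·20° lon, +5·10° lat → SW at lon -120°, lat -40°.
Square 3, 1: +3·2° lon, +1·1° lat → SW at lon -114°, lat -39°.
Subsquare s=18, b=1: +18·0.0833333° lon, +1·0.0416667° lat → SW at lon -112.5°, lat -38.9583°.
Cell spans 0.0833333° lon × 0.0416667° lat.
south 38.9583° S, north 38.9167° S.

38.9583° S, 38.9167° S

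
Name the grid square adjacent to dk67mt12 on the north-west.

Longitude extended square 1; −1 → 0.
Latitude extended square 2; +1 → 3.

DK67mt03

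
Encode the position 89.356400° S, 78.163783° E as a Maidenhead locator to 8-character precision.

MA90bp94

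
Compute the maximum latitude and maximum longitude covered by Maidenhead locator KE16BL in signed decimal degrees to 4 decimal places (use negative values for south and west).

Field K=10, E=4: +10·20° lon, +4·10° lat → SW at lon 20°, lat -50°.
Square 1, 6: +1·2° lon, +6·1° lat → SW at lon 22°, lat -44°.
Subsquare b=1, l=11: +1·0.0833333° lon, +11·0.0416667° lat → SW at lon 22.0833°, lat -43.5417°.
Cell spans 0.0833333° lon × 0.0416667° lat. NE corner is SW corner plus one full cell.
latitude -43.5000, longitude 22.1667.

-43.5000, 22.1667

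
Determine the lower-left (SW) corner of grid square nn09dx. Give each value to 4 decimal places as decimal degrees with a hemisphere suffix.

49.9583° N, 80.2500° E

Field N=13, N=13: +13·20° lon, +13·10° lat → SW at lon 80°, lat 40°.
Square 0, 9: +0·2° lon, +9·1° lat → SW at lon 80°, lat 49°.
Subsquare d=3, x=23: +3·0.0833333° lon, +23·0.0416667° lat → SW at lon 80.25°, lat 49.9583°.
latitude 49.9583° N, longitude 80.2500° E.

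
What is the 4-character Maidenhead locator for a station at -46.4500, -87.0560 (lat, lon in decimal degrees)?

EE63

Add 180° to longitude and 90° to latitude: 92.94, 43.55.
Field (20°×10°, letters A–R): lon ⌊92.94/20⌋ = 4 → E; lat ⌊43.55/10⌋ = 4 → E.
Square (2°×1°, digits 0–9): lon ⌊12.94/2⌋ = 6; lat ⌊3.55/1⌋ = 3.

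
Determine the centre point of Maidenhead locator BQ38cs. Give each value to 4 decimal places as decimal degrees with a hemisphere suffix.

78.7708° N, 153.7917° W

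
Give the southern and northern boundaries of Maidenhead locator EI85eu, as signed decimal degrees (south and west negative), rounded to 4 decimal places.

Field E=4, I=8: +4·20° lon, +8·10° lat → SW at lon -100°, lat -10°.
Square 8, 5: +8·2° lon, +5·1° lat → SW at lon -84°, lat -5°.
Subsquare e=4, u=20: +4·0.0833333° lon, +20·0.0416667° lat → SW at lon -83.6667°, lat -4.16667°.
Cell spans 0.0833333° lon × 0.0416667° lat.
south -4.1667, north -4.1250.

-4.1667, -4.1250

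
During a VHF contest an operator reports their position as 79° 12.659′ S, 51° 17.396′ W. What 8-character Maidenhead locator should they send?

GB40is59

Shift to the Maidenhead origin (180°W, 90°S): lon 128.71007, lat 10.78902.
Field (20°×10°, letters A–R): 128.71007/20 → 6 → G, 10.78902/10 → 1 → B; chars GB.
Square (2°×1°, digits 0–9): 8.71007/2 → 4, 0.78902/1 → 0; chars 40.
Subsquare (5′×2.5′, letters a–x): 0.71007/0.0833333 → 8 → i, 0.78902/0.0416667 → 18 → s; chars is.
Extended square (30″×15″, digits 0–9): 0.04340/0.00833333 → 5, 0.03902/0.00416667 → 9; chars 59.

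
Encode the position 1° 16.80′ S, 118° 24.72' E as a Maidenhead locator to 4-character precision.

OI98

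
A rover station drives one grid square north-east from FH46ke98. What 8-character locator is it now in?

Longitude extended square 9; +1 → 10, wraps to 0, carry into subsquare.
Longitude subsquare k = 10; +1 → 11 = l.
Latitude extended square 8; +1 → 9.

FH46le09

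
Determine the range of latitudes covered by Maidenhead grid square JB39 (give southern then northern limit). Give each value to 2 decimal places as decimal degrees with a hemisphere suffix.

71.00° S, 70.00° S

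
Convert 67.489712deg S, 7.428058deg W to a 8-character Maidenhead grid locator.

IC62gm82

Add 180° to longitude and 90° to latitude: 172.57194, 22.51029.
Field (20°×10°, letters A–R): lon ⌊172.57194/20⌋ = 8 → I; lat ⌊22.51029/10⌋ = 2 → C.
Square (2°×1°, digits 0–9): lon ⌊12.57194/2⌋ = 6; lat ⌊2.51029/1⌋ = 2.
Subsquare (5′×2.5′, letters a–x): lon ⌊0.57194/0.0833333⌋ = 6 → g; lat ⌊0.51029/0.0416667⌋ = 12 → m.
Extended square (30″×15″, digits 0–9): lon ⌊0.07194/0.00833333⌋ = 8; lat ⌊0.01029/0.00416667⌋ = 2.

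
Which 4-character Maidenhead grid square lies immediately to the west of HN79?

Longitude square 7; −1 → 6.
The latitude characters are unchanged.

HN69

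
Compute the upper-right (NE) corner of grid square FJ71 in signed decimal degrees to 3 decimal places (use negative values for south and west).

2.000, -64.000

Field F=5, J=9: +5·20° lon, +9·10° lat → SW at lon -80°, lat 0°.
Square 7, 1: +7·2° lon, +1·1° lat → SW at lon -66°, lat 1°.
Cell spans 2° lon × 1° lat. NE corner is SW corner plus one full cell.
latitude 2.000, longitude -64.000.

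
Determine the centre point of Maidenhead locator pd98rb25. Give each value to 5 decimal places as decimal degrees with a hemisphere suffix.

51.93542° S, 139.43750° E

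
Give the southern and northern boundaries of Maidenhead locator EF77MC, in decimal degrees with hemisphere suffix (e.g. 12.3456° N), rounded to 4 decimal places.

32.9167° S, 32.8750° S

Field E=4, F=5: +4·20° lon, +5·10° lat → SW at lon -100°, lat -40°.
Square 7, 7: +7·2° lon, +7·1° lat → SW at lon -86°, lat -33°.
Subsquare m=12, c=2: +12·0.0833333° lon, +2·0.0416667° lat → SW at lon -85°, lat -32.9167°.
Cell spans 0.0833333° lon × 0.0416667° lat.
south 32.9167° S, north 32.8750° S.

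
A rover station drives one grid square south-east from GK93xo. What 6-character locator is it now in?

Longitude subsquare x = 23; +1 → 24, wraps to 0 = a, carry into square.
Longitude square 9; +1 → 10, wraps to 0, carry into field.
Longitude field G = 6; +1 → 7 = H.
Latitude subsquare o = 14; −1 → 13 = n.

HK03an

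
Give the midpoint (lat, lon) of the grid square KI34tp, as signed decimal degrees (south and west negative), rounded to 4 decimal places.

Field K=10, I=8: +10·20° lon, +8·10° lat → SW at lon 20°, lat -10°.
Square 3, 4: +3·2° lon, +4·1° lat → SW at lon 26°, lat -6°.
Subsquare t=19, p=15: +19·0.0833333° lon, +15·0.0416667° lat → SW at lon 27.5833°, lat -5.375°.
Cell spans 0.0833333° lon × 0.0416667° lat. Centre is SW corner plus half of each.
latitude -5.3542, longitude 27.6250.

-5.3542, 27.6250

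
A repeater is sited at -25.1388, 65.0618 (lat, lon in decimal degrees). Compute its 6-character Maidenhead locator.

MG24mu

Shift to the Maidenhead origin (180°W, 90°S): lon 245.0618, lat 64.8612.
Field (20°×10°, letters A–R): 245.0618/20 → 12 → M, 64.8612/10 → 6 → G; chars MG.
Square (2°×1°, digits 0–9): 5.0618/2 → 2, 4.8612/1 → 4; chars 24.
Subsquare (5′×2.5′, letters a–x): 1.0618/0.0833333 → 12 → m, 0.8612/0.0416667 → 20 → u; chars mu.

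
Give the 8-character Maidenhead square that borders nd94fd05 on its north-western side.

Longitude extended square 0; −1 → -1, wraps to 9, carry into subsquare.
Longitude subsquare f = 5; −1 → 4 = e.
Latitude extended square 5; +1 → 6.

ND94ed96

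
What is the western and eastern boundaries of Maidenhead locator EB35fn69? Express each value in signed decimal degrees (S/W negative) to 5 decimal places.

Field E=4, B=1: +4·20° lon, +1·10° lat → SW at lon -100°, lat -80°.
Square 3, 5: +3·2° lon, +5·1° lat → SW at lon -94°, lat -75°.
Subsquare f=5, n=13: +5·0.0833333° lon, +13·0.0416667° lat → SW at lon -93.5833°, lat -74.4583°.
Extended square 6, 9: +6·0.00833333° lon, +9·0.00416667° lat → SW at lon -93.5333°, lat -74.4208°.
Cell spans 0.00833333° lon × 0.00416667° lat.
west -93.53333, east -93.52500.

-93.53333, -93.52500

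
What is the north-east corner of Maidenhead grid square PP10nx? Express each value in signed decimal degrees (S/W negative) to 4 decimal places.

Field P=15, P=15: +15·20° lon, +15·10° lat → SW at lon 120°, lat 60°.
Square 1, 0: +1·2° lon, +0·1° lat → SW at lon 122°, lat 60°.
Subsquare n=13, x=23: +13·0.0833333° lon, +23·0.0416667° lat → SW at lon 123.083°, lat 60.9583°.
Cell spans 0.0833333° lon × 0.0416667° lat. NE corner is SW corner plus one full cell.
latitude 61.0000, longitude 123.1667.

61.0000, 123.1667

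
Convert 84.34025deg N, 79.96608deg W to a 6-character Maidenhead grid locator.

FR04ai

Offset from 180°W / 90°S: lon 100.0339°, lat 174.3402°.
Field (20°×10°, letters A–R): 100.0339/20 → 5 → F, 174.3402/10 → 17 → R; chars FR.
Square (2°×1°, digits 0–9): 0.0339/2 → 0, 4.3402/1 → 4; chars 04.
Subsquare (5′×2.5′, letters a–x): 0.0339/0.0833333 → 0 → a, 0.3402/0.0416667 → 8 → i; chars ai.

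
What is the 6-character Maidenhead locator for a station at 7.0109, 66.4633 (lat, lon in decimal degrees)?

Offset from 180°W / 90°S: lon 246.4633°, lat 97.0109°.
Field (20°×10°, letters A–R): 246.4633/20 → 12 → M, 97.0109/10 → 9 → J; chars MJ.
Square (2°×1°, digits 0–9): 6.4633/2 → 3, 7.0109/1 → 7; chars 37.
Subsquare (5′×2.5′, letters a–x): 0.4633/0.0833333 → 5 → f, 0.0109/0.0416667 → 0 → a; chars fa.

MJ37fa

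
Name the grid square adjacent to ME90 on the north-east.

NE01

Longitude square 9; +1 → 10, wraps to 0, carry into field.
Longitude field M = 12; +1 → 13 = N.
Latitude square 0; +1 → 1.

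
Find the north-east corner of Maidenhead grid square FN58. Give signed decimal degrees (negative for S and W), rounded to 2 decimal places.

49.00, -68.00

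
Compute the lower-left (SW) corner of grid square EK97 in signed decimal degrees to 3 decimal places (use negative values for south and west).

17.000, -82.000

Field E=4, K=10: +4·20° lon, +10·10° lat → SW at lon -100°, lat 10°.
Square 9, 7: +9·2° lon, +7·1° lat → SW at lon -82°, lat 17°.
latitude 17.000, longitude -82.000.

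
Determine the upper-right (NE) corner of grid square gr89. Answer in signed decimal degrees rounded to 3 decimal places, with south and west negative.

Field G=6, R=17: +6·20° lon, +17·10° lat → SW at lon -60°, lat 80°.
Square 8, 9: +8·2° lon, +9·1° lat → SW at lon -44°, lat 89°.
Cell spans 2° lon × 1° lat. NE corner is SW corner plus one full cell.
latitude 90.000, longitude -42.000.

90.000, -42.000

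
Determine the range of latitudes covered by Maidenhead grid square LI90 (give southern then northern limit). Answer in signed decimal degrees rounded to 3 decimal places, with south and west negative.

Field L=11, I=8: +11·20° lon, +8·10° lat → SW at lon 40°, lat -10°.
Square 9, 0: +9·2° lon, +0·1° lat → SW at lon 58°, lat -10°.
Cell spans 2° lon × 1° lat.
south -10.000, north -9.000.

-10.000, -9.000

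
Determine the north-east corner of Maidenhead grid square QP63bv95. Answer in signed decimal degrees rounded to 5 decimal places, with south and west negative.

63.90000, 152.16667

Field Q=16, P=15: +16·20° lon, +15·10° lat → SW at lon 140°, lat 60°.
Square 6, 3: +6·2° lon, +3·1° lat → SW at lon 152°, lat 63°.
Subsquare b=1, v=21: +1·0.0833333° lon, +21·0.0416667° lat → SW at lon 152.083°, lat 63.875°.
Extended square 9, 5: +9·0.00833333° lon, +5·0.00416667° lat → SW at lon 152.158°, lat 63.8958°.
Cell spans 0.00833333° lon × 0.00416667° lat. NE corner is SW corner plus one full cell.
latitude 63.90000, longitude 152.16667.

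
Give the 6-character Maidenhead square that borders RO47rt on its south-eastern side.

Longitude subsquare r = 17; +1 → 18 = s.
Latitude subsquare t = 19; −1 → 18 = s.

RO47ss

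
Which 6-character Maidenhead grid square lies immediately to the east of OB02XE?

Longitude subsquare x = 23; +1 → 24, wraps to 0 = a, carry into square.
Longitude square 0; +1 → 1.
The latitude characters are unchanged.

OB12ae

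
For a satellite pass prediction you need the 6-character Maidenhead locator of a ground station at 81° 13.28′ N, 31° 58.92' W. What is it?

HR41af

Add 180° to longitude and 90° to latitude: 148.0180, 171.2213.
Field: lon ⌊148.0180/20⌋ = 7 → H; lat ⌊171.2213/10⌋ = 17 → R.
Square: lon ⌊8.0180/2⌋ = 4; lat ⌊1.2213/1⌋ = 1.
Subsquare: lon ⌊0.0180/0.0833333⌋ = 0 → a; lat ⌊0.2213/0.0416667⌋ = 5 → f.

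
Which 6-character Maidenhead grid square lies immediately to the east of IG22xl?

IG32al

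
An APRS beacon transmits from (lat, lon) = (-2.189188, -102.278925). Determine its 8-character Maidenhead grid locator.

DI87ut64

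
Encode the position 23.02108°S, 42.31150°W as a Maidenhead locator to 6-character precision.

Shift to the Maidenhead origin (180°W, 90°S): lon 137.6885, lat 66.9789.
Field: 137.6885/20 → 6 → G, 66.9789/10 → 6 → G; chars GG.
Square: 17.6885/2 → 8, 6.9789/1 → 6; chars 86.
Subsquare: 1.6885/0.0833333 → 20 → u, 0.9789/0.0416667 → 23 → x; chars ux.

GG86ux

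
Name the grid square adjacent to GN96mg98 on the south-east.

Longitude extended square 9; +1 → 10, wraps to 0, carry into subsquare.
Longitude subsquare m = 12; +1 → 13 = n.
Latitude extended square 8; −1 → 7.

GN96ng07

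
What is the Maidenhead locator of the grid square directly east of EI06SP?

EI06tp

Longitude subsquare s = 18; +1 → 19 = t.
The latitude characters are unchanged.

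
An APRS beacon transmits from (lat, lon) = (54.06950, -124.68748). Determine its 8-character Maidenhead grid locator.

Shift to the Maidenhead origin (180°W, 90°S): lon 55.31252, lat 144.06950.
Field: 55.31252/20 → 2 → C, 144.06950/10 → 14 → O; chars CO.
Square: 15.31252/2 → 7, 4.06950/1 → 4; chars 74.
Subsquare: 1.31252/0.0833333 → 15 → p, 0.06950/0.0416667 → 1 → b; chars pb.
Extended square: 0.06252/0.00833333 → 7, 0.02783/0.00416667 → 6; chars 76.

CO74pb76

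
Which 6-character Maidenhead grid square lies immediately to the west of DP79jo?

DP79io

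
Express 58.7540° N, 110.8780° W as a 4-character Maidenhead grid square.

Shift to the Maidenhead origin (180°W, 90°S): lon 69.12, lat 148.75.
Field (20°×10°, letters A–R): 69.12/20 → 3 → D, 148.75/10 → 14 → O; chars DO.
Square (2°×1°, digits 0–9): 9.12/2 → 4, 8.75/1 → 8; chars 48.

DO48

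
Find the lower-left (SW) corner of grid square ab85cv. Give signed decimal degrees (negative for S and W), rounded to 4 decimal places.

-74.1250, -163.8333

Field A=0, B=1: +0·20° lon, +1·10° lat → SW at lon -180°, lat -80°.
Square 8, 5: +8·2° lon, +5·1° lat → SW at lon -164°, lat -75°.
Subsquare c=2, v=21: +2·0.0833333° lon, +21·0.0416667° lat → SW at lon -163.833°, lat -74.125°.
latitude -74.1250, longitude -163.8333.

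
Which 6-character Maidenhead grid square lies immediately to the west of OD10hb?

Longitude subsquare h = 7; −1 → 6 = g.
The latitude characters are unchanged.

OD10gb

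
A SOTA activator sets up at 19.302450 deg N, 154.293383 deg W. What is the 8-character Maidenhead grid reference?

BK29uh42

Shift to the Maidenhead origin (180°W, 90°S): lon 25.70662, lat 109.30245.
Field: 25.70662/20 → 1 → B, 109.30245/10 → 10 → K; chars BK.
Square: 5.70662/2 → 2, 9.30245/1 → 9; chars 29.
Subsquare: 1.70662/0.0833333 → 20 → u, 0.30245/0.0416667 → 7 → h; chars uh.
Extended square: 0.03995/0.00833333 → 4, 0.01078/0.00416667 → 2; chars 42.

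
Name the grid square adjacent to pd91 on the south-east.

Longitude square 9; +1 → 10, wraps to 0, carry into field.
Longitude field P = 15; +1 → 16 = Q.
Latitude square 1; −1 → 0.

QD00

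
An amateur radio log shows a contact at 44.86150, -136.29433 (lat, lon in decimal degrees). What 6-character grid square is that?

CN14uu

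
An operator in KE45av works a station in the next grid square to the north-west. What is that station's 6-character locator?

Longitude subsquare a = 0; −1 → -1, wraps to 23 = x, carry into square.
Longitude square 4; −1 → 3.
Latitude subsquare v = 21; +1 → 22 = w.

KE35xw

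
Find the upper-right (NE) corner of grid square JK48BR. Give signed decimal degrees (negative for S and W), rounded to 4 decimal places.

18.7500, 8.1667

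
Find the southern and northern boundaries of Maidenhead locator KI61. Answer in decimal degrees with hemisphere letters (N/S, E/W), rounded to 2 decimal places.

9.00° S, 8.00° S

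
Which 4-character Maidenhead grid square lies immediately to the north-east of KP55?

Longitude square 5; +1 → 6.
Latitude square 5; +1 → 6.

KP66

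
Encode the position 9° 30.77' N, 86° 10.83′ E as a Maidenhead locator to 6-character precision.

NJ39cm

Offset from 180°W / 90°S: lon 266.1805°, lat 99.5128°.
Field (20°×10°, letters A–R): 266.1805/20 → 13 → N, 99.5128/10 → 9 → J; chars NJ.
Square (2°×1°, digits 0–9): 6.1805/2 → 3, 9.5128/1 → 9; chars 39.
Subsquare (5′×2.5′, letters a–x): 0.1805/0.0833333 → 2 → c, 0.5128/0.0416667 → 12 → m; chars cm.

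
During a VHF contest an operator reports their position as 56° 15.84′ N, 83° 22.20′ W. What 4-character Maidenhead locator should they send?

EO86

Shift to the Maidenhead origin (180°W, 90°S): lon 96.63, lat 146.26.
Field: lon ⌊96.63/20⌋ = 4 → E; lat ⌊146.26/10⌋ = 14 → O.
Square: lon ⌊16.63/2⌋ = 8; lat ⌊6.26/1⌋ = 6.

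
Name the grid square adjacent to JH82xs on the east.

JH92as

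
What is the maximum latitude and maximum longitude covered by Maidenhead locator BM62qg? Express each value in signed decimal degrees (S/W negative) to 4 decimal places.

Field B=1, M=12: +1·20° lon, +12·10° lat → SW at lon -160°, lat 30°.
Square 6, 2: +6·2° lon, +2·1° lat → SW at lon -148°, lat 32°.
Subsquare q=16, g=6: +16·0.0833333° lon, +6·0.0416667° lat → SW at lon -146.667°, lat 32.25°.
Cell spans 0.0833333° lon × 0.0416667° lat. NE corner is SW corner plus one full cell.
latitude 32.2917, longitude -146.5833.

32.2917, -146.5833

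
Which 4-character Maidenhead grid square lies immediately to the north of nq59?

Latitude square 9; +1 → 10, wraps to 0, carry into field.
Latitude field Q = 16; +1 → 17 = R.
The longitude characters are unchanged.

NR50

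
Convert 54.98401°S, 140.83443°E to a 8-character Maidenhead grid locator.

QD05ka03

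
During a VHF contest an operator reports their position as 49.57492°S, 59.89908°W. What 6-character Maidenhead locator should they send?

GE00bk

Shift to the Maidenhead origin (180°W, 90°S): lon 120.1009, lat 40.4251.
Field: lon ⌊120.1009/20⌋ = 6 → G; lat ⌊40.4251/10⌋ = 4 → E.
Square: lon ⌊0.1009/2⌋ = 0; lat ⌊0.4251/1⌋ = 0.
Subsquare: lon ⌊0.1009/0.0833333⌋ = 1 → b; lat ⌊0.4251/0.0416667⌋ = 10 → k.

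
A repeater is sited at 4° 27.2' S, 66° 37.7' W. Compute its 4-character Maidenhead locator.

FI65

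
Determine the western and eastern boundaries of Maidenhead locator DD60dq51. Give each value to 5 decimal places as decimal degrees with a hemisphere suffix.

Field D=3, D=3: +3·20° lon, +3·10° lat → SW at lon -120°, lat -60°.
Square 6, 0: +6·2° lon, +0·1° lat → SW at lon -108°, lat -60°.
Subsquare d=3, q=16: +3·0.0833333° lon, +16·0.0416667° lat → SW at lon -107.75°, lat -59.3333°.
Extended square 5, 1: +5·0.00833333° lon, +1·0.00416667° lat → SW at lon -107.708°, lat -59.3292°.
Cell spans 0.00833333° lon × 0.00416667° lat.
west 107.70833° W, east 107.70000° W.

107.70833° W, 107.70000° W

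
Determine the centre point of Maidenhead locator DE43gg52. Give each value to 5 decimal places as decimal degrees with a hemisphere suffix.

46.73958° S, 111.45417° W

Field D=3, E=4: +3·20° lon, +4·10° lat → SW at lon -120°, lat -50°.
Square 4, 3: +4·2° lon, +3·1° lat → SW at lon -112°, lat -47°.
Subsquare g=6, g=6: +6·0.0833333° lon, +6·0.0416667° lat → SW at lon -111.5°, lat -46.75°.
Extended square 5, 2: +5·0.00833333° lon, +2·0.00416667° lat → SW at lon -111.458°, lat -46.7417°.
Cell spans 0.00833333° lon × 0.00416667° lat. Centre is SW corner plus half of each.
latitude 46.73958° S, longitude 111.45417° W.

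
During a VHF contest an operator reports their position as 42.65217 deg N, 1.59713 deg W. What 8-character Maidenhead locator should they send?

IN92ep86

Add 180° to longitude and 90° to latitude: 178.40287, 132.65217.
Field: 178.40287/20 → 8 → I, 132.65217/10 → 13 → N; chars IN.
Square: 18.40287/2 → 9, 2.65217/1 → 2; chars 92.
Subsquare: 0.40287/0.0833333 → 4 → e, 0.65217/0.0416667 → 15 → p; chars ep.
Extended square: 0.06954/0.00833333 → 8, 0.02717/0.00416667 → 6; chars 86.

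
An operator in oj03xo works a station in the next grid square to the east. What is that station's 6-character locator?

Longitude subsquare x = 23; +1 → 24, wraps to 0 = a, carry into square.
Longitude square 0; +1 → 1.
The latitude characters are unchanged.

OJ13ao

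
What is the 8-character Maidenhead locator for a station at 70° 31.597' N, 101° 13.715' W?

Offset from 180°W / 90°S: lon 78.77142°, lat 160.52662°.
Field: lon ⌊78.77142/20⌋ = 3 → D; lat ⌊160.52662/10⌋ = 16 → Q.
Square: lon ⌊18.77142/2⌋ = 9; lat ⌊0.52662/1⌋ = 0.
Subsquare: lon ⌊0.77142/0.0833333⌋ = 9 → j; lat ⌊0.52662/0.0416667⌋ = 12 → m.
Extended square: lon ⌊0.02142/0.00833333⌋ = 2; lat ⌊0.02662/0.00416667⌋ = 6.

DQ90jm26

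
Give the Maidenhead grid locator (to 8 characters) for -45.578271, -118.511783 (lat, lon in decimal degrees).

Offset from 180°W / 90°S: lon 61.48822°, lat 44.42173°.
Field: lon ⌊61.48822/20⌋ = 3 → D; lat ⌊44.42173/10⌋ = 4 → E.
Square: lon ⌊1.48822/2⌋ = 0; lat ⌊4.42173/1⌋ = 4.
Subsquare: lon ⌊1.48822/0.0833333⌋ = 17 → r; lat ⌊0.42173/0.0416667⌋ = 10 → k.
Extended square: lon ⌊0.07155/0.00833333⌋ = 8; lat ⌊0.00506/0.00416667⌋ = 1.

DE04rk81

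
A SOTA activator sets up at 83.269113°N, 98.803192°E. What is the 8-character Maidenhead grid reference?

Add 180° to longitude and 90° to latitude: 278.80319, 173.26911.
Field (20°×10°, letters A–R): lon ⌊278.80319/20⌋ = 13 → N; lat ⌊173.26911/10⌋ = 17 → R.
Square (2°×1°, digits 0–9): lon ⌊18.80319/2⌋ = 9; lat ⌊3.26911/1⌋ = 3.
Subsquare (5′×2.5′, letters a–x): lon ⌊0.80319/0.0833333⌋ = 9 → j; lat ⌊0.26911/0.0416667⌋ = 6 → g.
Extended square (30″×15″, digits 0–9): lon ⌊0.05319/0.00833333⌋ = 6; lat ⌊0.01911/0.00416667⌋ = 4.

NR93jg64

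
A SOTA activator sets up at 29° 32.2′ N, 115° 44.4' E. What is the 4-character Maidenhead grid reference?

Shift to the Maidenhead origin (180°W, 90°S): lon 295.74, lat 119.54.
Field: lon ⌊295.74/20⌋ = 14 → O; lat ⌊119.54/10⌋ = 11 → L.
Square: lon ⌊15.74/2⌋ = 7; lat ⌊9.54/1⌋ = 9.

OL79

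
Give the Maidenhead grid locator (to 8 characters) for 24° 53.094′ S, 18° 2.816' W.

IG05xc47

Offset from 180°W / 90°S: lon 161.95307°, lat 65.11510°.
Field: lon ⌊161.95307/20⌋ = 8 → I; lat ⌊65.11510/10⌋ = 6 → G.
Square: lon ⌊1.95307/2⌋ = 0; lat ⌊5.11510/1⌋ = 5.
Subsquare: lon ⌊1.95307/0.0833333⌋ = 23 → x; lat ⌊0.11510/0.0416667⌋ = 2 → c.
Extended square: lon ⌊0.03640/0.00833333⌋ = 4; lat ⌊0.03177/0.00416667⌋ = 7.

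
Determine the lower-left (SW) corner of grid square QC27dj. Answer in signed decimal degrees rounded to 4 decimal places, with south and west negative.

-62.6250, 144.2500

Field Q=16, C=2: +16·20° lon, +2·10° lat → SW at lon 140°, lat -70°.
Square 2, 7: +2·2° lon, +7·1° lat → SW at lon 144°, lat -63°.
Subsquare d=3, j=9: +3·0.0833333° lon, +9·0.0416667° lat → SW at lon 144.25°, lat -62.625°.
latitude -62.6250, longitude 144.2500.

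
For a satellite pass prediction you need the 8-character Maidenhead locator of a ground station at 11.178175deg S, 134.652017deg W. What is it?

CH28qt17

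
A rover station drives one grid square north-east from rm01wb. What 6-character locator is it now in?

Longitude subsquare w = 22; +1 → 23 = x.
Latitude subsquare b = 1; +1 → 2 = c.

RM01xc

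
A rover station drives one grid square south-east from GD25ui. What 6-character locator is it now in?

GD25vh

Longitude subsquare u = 20; +1 → 21 = v.
Latitude subsquare i = 8; −1 → 7 = h.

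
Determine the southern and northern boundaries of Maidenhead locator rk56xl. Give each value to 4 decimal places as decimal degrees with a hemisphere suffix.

16.4583° N, 16.5000° N

Field R=17, K=10: +17·20° lon, +10·10° lat → SW at lon 160°, lat 10°.
Square 5, 6: +5·2° lon, +6·1° lat → SW at lon 170°, lat 16°.
Subsquare x=23, l=11: +23·0.0833333° lon, +11·0.0416667° lat → SW at lon 171.917°, lat 16.4583°.
Cell spans 0.0833333° lon × 0.0416667° lat.
south 16.4583° N, north 16.5000° N.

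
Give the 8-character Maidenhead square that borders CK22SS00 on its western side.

Longitude extended square 0; −1 → -1, wraps to 9, carry into subsquare.
Longitude subsquare s = 18; −1 → 17 = r.
The latitude characters are unchanged.

CK22rs90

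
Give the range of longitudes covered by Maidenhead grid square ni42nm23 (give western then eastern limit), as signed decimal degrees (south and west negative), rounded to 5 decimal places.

89.10000, 89.10833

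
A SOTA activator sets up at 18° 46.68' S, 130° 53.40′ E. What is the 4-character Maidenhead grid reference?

PH51

Offset from 180°W / 90°S: lon 310.89°, lat 71.22°.
Field: lon ⌊310.89/20⌋ = 15 → P; lat ⌊71.22/10⌋ = 7 → H.
Square: lon ⌊10.89/2⌋ = 5; lat ⌊1.22/1⌋ = 1.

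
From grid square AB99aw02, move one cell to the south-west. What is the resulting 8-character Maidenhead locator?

Longitude extended square 0; −1 → -1, wraps to 9, carry into subsquare.
Longitude subsquare a = 0; −1 → -1, wraps to 23 = x, carry into square.
Longitude square 9; −1 → 8.
Latitude extended square 2; −1 → 1.

AB89xw91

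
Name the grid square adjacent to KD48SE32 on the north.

KD48se33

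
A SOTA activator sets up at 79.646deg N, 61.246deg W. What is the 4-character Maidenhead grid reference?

Shift to the Maidenhead origin (180°W, 90°S): lon 118.75, lat 169.65.
Field: lon ⌊118.75/20⌋ = 5 → F; lat ⌊169.65/10⌋ = 16 → Q.
Square: lon ⌊18.75/2⌋ = 9; lat ⌊9.65/1⌋ = 9.

FQ99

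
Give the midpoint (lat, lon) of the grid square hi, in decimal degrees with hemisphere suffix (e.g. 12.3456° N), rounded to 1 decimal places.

5.0° S, 30.0° W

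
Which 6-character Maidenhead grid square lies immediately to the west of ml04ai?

LL94xi

Longitude subsquare a = 0; −1 → -1, wraps to 23 = x, carry into square.
Longitude square 0; −1 → -1, wraps to 9, carry into field.
Longitude field M = 12; −1 → 11 = L.
The latitude characters are unchanged.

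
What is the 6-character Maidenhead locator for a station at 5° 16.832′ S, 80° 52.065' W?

Add 180° to longitude and 90° to latitude: 99.1322, 84.7195.
Field: lon ⌊99.1322/20⌋ = 4 → E; lat ⌊84.7195/10⌋ = 8 → I.
Square: lon ⌊19.1322/2⌋ = 9; lat ⌊4.7195/1⌋ = 4.
Subsquare: lon ⌊1.1322/0.0833333⌋ = 13 → n; lat ⌊0.7195/0.0416667⌋ = 17 → r.

EI94nr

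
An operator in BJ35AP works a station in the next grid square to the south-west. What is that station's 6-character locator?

Longitude subsquare a = 0; −1 → -1, wraps to 23 = x, carry into square.
Longitude square 3; −1 → 2.
Latitude subsquare p = 15; −1 → 14 = o.

BJ25xo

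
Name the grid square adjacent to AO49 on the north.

AP40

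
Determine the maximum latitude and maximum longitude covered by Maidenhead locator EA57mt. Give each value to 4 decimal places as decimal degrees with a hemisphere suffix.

Field E=4, A=0: +4·20° lon, +0·10° lat → SW at lon -100°, lat -90°.
Square 5, 7: +5·2° lon, +7·1° lat → SW at lon -90°, lat -83°.
Subsquare m=12, t=19: +12·0.0833333° lon, +19·0.0416667° lat → SW at lon -89°, lat -82.2083°.
Cell spans 0.0833333° lon × 0.0416667° lat. NE corner is SW corner plus one full cell.
latitude 82.1667° S, longitude 88.9167° W.

82.1667° S, 88.9167° W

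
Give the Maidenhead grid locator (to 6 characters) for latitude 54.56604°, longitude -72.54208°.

FO34rn

Add 180° to longitude and 90° to latitude: 107.4579, 144.5660.
Field: lon ⌊107.4579/20⌋ = 5 → F; lat ⌊144.5660/10⌋ = 14 → O.
Square: lon ⌊7.4579/2⌋ = 3; lat ⌊4.5660/1⌋ = 4.
Subsquare: lon ⌊1.4579/0.0833333⌋ = 17 → r; lat ⌊0.5660/0.0416667⌋ = 13 → n.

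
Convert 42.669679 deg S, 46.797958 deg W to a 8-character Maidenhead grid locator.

Shift to the Maidenhead origin (180°W, 90°S): lon 133.20204, lat 47.33032.
Field (20°×10°, letters A–R): lon ⌊133.20204/20⌋ = 6 → G; lat ⌊47.33032/10⌋ = 4 → E.
Square (2°×1°, digits 0–9): lon ⌊13.20204/2⌋ = 6; lat ⌊7.33032/1⌋ = 7.
Subsquare (5′×2.5′, letters a–x): lon ⌊1.20204/0.0833333⌋ = 14 → o; lat ⌊0.33032/0.0416667⌋ = 7 → h.
Extended square (30″×15″, digits 0–9): lon ⌊0.03538/0.00833333⌋ = 4; lat ⌊0.03865/0.00416667⌋ = 9.

GE67oh49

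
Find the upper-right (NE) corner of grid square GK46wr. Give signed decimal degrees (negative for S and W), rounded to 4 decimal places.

Field G=6, K=10: +6·20° lon, +10·10° lat → SW at lon -60°, lat 10°.
Square 4, 6: +4·2° lon, +6·1° lat → SW at lon -52°, lat 16°.
Subsquare w=22, r=17: +22·0.0833333° lon, +17·0.0416667° lat → SW at lon -50.1667°, lat 16.7083°.
Cell spans 0.0833333° lon × 0.0416667° lat. NE corner is SW corner plus one full cell.
latitude 16.7500, longitude -50.0833.

16.7500, -50.0833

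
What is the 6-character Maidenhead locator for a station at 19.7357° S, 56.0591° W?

Add 180° to longitude and 90° to latitude: 123.9409, 70.2643.
Field (20°×10°, letters A–R): 123.9409/20 → 6 → G, 70.2643/10 → 7 → H; chars GH.
Square (2°×1°, digits 0–9): 3.9409/2 → 1, 0.2643/1 → 0; chars 10.
Subsquare (5′×2.5′, letters a–x): 1.9409/0.0833333 → 23 → x, 0.2643/0.0416667 → 6 → g; chars xg.

GH10xg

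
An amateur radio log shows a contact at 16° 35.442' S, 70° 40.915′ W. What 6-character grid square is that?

FH43pj

Shift to the Maidenhead origin (180°W, 90°S): lon 109.3181, lat 73.4093.
Field (20°×10°, letters A–R): lon ⌊109.3181/20⌋ = 5 → F; lat ⌊73.4093/10⌋ = 7 → H.
Square (2°×1°, digits 0–9): lon ⌊9.3181/2⌋ = 4; lat ⌊3.4093/1⌋ = 3.
Subsquare (5′×2.5′, letters a–x): lon ⌊1.3181/0.0833333⌋ = 15 → p; lat ⌊0.4093/0.0416667⌋ = 9 → j.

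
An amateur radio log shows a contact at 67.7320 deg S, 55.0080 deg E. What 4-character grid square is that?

Add 180° to longitude and 90° to latitude: 235.01, 22.27.
Field: lon ⌊235.01/20⌋ = 11 → L; lat ⌊22.27/10⌋ = 2 → C.
Square: lon ⌊15.01/2⌋ = 7; lat ⌊2.27/1⌋ = 2.

LC72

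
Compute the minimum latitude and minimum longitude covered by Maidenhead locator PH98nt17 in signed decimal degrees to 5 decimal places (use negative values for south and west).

-11.17917, 139.09167

Field P=15, H=7: +15·20° lon, +7·10° lat → SW at lon 120°, lat -20°.
Square 9, 8: +9·2° lon, +8·1° lat → SW at lon 138°, lat -12°.
Subsquare n=13, t=19: +13·0.0833333° lon, +19·0.0416667° lat → SW at lon 139.083°, lat -11.2083°.
Extended square 1, 7: +1·0.00833333° lon, +7·0.00416667° lat → SW at lon 139.092°, lat -11.1792°.
latitude -11.17917, longitude 139.09167.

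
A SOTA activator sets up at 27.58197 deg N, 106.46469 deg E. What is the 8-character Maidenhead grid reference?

Offset from 180°W / 90°S: lon 286.46469°, lat 117.58197°.
Field: 286.46469/20 → 14 → O, 117.58197/10 → 11 → L; chars OL.
Square: 6.46469/2 → 3, 7.58197/1 → 7; chars 37.
Subsquare: 0.46469/0.0833333 → 5 → f, 0.58197/0.0416667 → 13 → n; chars fn.
Extended square: 0.04802/0.00833333 → 5, 0.04030/0.00416667 → 9; chars 59.

OL37fn59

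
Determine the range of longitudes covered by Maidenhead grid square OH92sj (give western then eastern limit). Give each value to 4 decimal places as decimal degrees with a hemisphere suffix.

119.5000° E, 119.5833° E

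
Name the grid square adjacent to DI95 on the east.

EI05

Longitude square 9; +1 → 10, wraps to 0, carry into field.
Longitude field D = 3; +1 → 4 = E.
The latitude characters are unchanged.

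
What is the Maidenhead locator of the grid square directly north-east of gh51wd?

Longitude subsquare w = 22; +1 → 23 = x.
Latitude subsquare d = 3; +1 → 4 = e.

GH51xe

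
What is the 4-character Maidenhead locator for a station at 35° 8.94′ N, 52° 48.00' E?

LM65

Shift to the Maidenhead origin (180°W, 90°S): lon 232.80, lat 125.15.
Field: lon ⌊232.80/20⌋ = 11 → L; lat ⌊125.15/10⌋ = 12 → M.
Square: lon ⌊12.80/2⌋ = 6; lat ⌊5.15/1⌋ = 5.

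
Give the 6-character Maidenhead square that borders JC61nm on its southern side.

Latitude subsquare m = 12; −1 → 11 = l.
The longitude characters are unchanged.

JC61nl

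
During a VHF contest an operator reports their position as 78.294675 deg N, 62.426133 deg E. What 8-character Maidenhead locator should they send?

Offset from 180°W / 90°S: lon 242.42613°, lat 168.29467°.
Field: lon ⌊242.42613/20⌋ = 12 → M; lat ⌊168.29467/10⌋ = 16 → Q.
Square: lon ⌊2.42613/2⌋ = 1; lat ⌊8.29467/1⌋ = 8.
Subsquare: lon ⌊0.42613/0.0833333⌋ = 5 → f; lat ⌊0.29467/0.0416667⌋ = 7 → h.
Extended square: lon ⌊0.00947/0.00833333⌋ = 1; lat ⌊0.00301/0.00416667⌋ = 0.

MQ18fh10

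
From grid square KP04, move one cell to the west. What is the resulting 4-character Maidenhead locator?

Longitude square 0; −1 → -1, wraps to 9, carry into field.
Longitude field K = 10; −1 → 9 = J.
The latitude characters are unchanged.

JP94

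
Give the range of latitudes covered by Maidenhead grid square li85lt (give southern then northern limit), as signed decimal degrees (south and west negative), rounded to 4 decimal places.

-4.2083, -4.1667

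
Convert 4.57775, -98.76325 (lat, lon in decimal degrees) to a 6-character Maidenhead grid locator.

EJ04on

Shift to the Maidenhead origin (180°W, 90°S): lon 81.2368, lat 94.5777.
Field (20°×10°, letters A–R): 81.2368/20 → 4 → E, 94.5777/10 → 9 → J; chars EJ.
Square (2°×1°, digits 0–9): 1.2368/2 → 0, 4.5777/1 → 4; chars 04.
Subsquare (5′×2.5′, letters a–x): 1.2368/0.0833333 → 14 → o, 0.5777/0.0416667 → 13 → n; chars on.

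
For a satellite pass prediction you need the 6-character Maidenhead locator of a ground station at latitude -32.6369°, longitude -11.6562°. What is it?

IF47ei

Add 180° to longitude and 90° to latitude: 168.3438, 57.3631.
Field: 168.3438/20 → 8 → I, 57.3631/10 → 5 → F; chars IF.
Square: 8.3438/2 → 4, 7.3631/1 → 7; chars 47.
Subsquare: 0.3438/0.0833333 → 4 → e, 0.3631/0.0416667 → 8 → i; chars ei.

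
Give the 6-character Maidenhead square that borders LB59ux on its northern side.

LC50ua

Latitude subsquare x = 23; +1 → 24, wraps to 0 = a, carry into square.
Latitude square 9; +1 → 10, wraps to 0, carry into field.
Latitude field B = 1; +1 → 2 = C.
The longitude characters are unchanged.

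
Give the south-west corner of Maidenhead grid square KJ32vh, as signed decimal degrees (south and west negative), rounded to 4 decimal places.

Field K=10, J=9: +10·20° lon, +9·10° lat → SW at lon 20°, lat 0°.
Square 3, 2: +3·2° lon, +2·1° lat → SW at lon 26°, lat 2°.
Subsquare v=21, h=7: +21·0.0833333° lon, +7·0.0416667° lat → SW at lon 27.75°, lat 2.29167°.
latitude 2.2917, longitude 27.7500.

2.2917, 27.7500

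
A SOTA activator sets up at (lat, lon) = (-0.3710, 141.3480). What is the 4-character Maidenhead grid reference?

QI09

Shift to the Maidenhead origin (180°W, 90°S): lon 321.35, lat 89.63.
Field: 321.35/20 → 16 → Q, 89.63/10 → 8 → I; chars QI.
Square: 1.35/2 → 0, 9.63/1 → 9; chars 09.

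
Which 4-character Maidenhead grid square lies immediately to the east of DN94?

Longitude square 9; +1 → 10, wraps to 0, carry into field.
Longitude field D = 3; +1 → 4 = E.
The latitude characters are unchanged.

EN04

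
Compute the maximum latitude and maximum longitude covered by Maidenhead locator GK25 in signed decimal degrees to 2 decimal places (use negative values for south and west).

16.00, -54.00

Field G=6, K=10: +6·20° lon, +10·10° lat → SW at lon -60°, lat 10°.
Square 2, 5: +2·2° lon, +5·1° lat → SW at lon -56°, lat 15°.
Cell spans 2° lon × 1° lat. NE corner is SW corner plus one full cell.
latitude 16.00, longitude -54.00.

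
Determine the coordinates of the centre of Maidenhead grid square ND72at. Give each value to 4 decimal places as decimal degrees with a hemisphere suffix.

57.1875° S, 94.0417° E

Field N=13, D=3: +13·20° lon, +3·10° lat → SW at lon 80°, lat -60°.
Square 7, 2: +7·2° lon, +2·1° lat → SW at lon 94°, lat -58°.
Subsquare a=0, t=19: +0·0.0833333° lon, +19·0.0416667° lat → SW at lon 94°, lat -57.2083°.
Cell spans 0.0833333° lon × 0.0416667° lat. Centre is SW corner plus half of each.
latitude 57.1875° S, longitude 94.0417° E.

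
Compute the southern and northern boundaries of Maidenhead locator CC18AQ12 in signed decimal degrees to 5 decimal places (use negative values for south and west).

Field C=2, C=2: +2·20° lon, +2·10° lat → SW at lon -140°, lat -70°.
Square 1, 8: +1·2° lon, +8·1° lat → SW at lon -138°, lat -62°.
Subsquare a=0, q=16: +0·0.0833333° lon, +16·0.0416667° lat → SW at lon -138°, lat -61.3333°.
Extended square 1, 2: +1·0.00833333° lon, +2·0.00416667° lat → SW at lon -137.992°, lat -61.325°.
Cell spans 0.00833333° lon × 0.00416667° lat.
south -61.32500, north -61.32083.

-61.32500, -61.32083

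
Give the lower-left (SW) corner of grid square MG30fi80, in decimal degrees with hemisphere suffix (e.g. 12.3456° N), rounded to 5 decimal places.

29.66667° S, 66.48333° E

Field M=12, G=6: +12·20° lon, +6·10° lat → SW at lon 60°, lat -30°.
Square 3, 0: +3·2° lon, +0·1° lat → SW at lon 66°, lat -30°.
Subsquare f=5, i=8: +5·0.0833333° lon, +8·0.0416667° lat → SW at lon 66.4167°, lat -29.6667°.
Extended square 8, 0: +8·0.00833333° lon, +0·0.00416667° lat → SW at lon 66.4833°, lat -29.6667°.
latitude 29.66667° S, longitude 66.48333° E.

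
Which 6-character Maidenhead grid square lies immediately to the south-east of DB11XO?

DB21an

Longitude subsquare x = 23; +1 → 24, wraps to 0 = a, carry into square.
Longitude square 1; +1 → 2.
Latitude subsquare o = 14; −1 → 13 = n.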